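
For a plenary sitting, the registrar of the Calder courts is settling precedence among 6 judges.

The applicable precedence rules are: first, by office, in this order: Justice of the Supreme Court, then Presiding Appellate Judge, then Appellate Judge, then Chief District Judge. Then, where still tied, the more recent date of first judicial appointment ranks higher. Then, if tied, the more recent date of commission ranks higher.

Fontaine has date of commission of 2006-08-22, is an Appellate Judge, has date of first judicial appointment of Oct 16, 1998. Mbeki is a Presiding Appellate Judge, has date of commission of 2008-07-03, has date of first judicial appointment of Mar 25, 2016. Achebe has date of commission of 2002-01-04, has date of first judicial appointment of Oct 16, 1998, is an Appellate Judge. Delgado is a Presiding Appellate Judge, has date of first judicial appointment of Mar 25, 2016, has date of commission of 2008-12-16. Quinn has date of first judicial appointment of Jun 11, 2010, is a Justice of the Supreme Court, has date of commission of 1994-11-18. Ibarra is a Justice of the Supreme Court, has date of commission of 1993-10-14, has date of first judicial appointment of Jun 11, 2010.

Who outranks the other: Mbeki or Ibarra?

Ibarra

By office: Quinn and Ibarra (Justice of the Supreme Court); then Delgado and Mbeki (Presiding Appellate Judge); then Fontaine and Achebe (Appellate Judge).
Quinn and Ibarra both have date of first judicial appointment Jun 11, 2010, so the next rule applies.
Among Quinn and Ibarra, by date of commission (later first): Quinn (1994-11-18) before Ibarra (1993-10-14).
Delgado and Mbeki both have date of first judicial appointment Mar 25, 2016, so the next rule applies.
Among Delgado and Mbeki, by date of commission (later first): Delgado (2008-12-16) before Mbeki (2008-07-03).
Fontaine and Achebe both have date of first judicial appointment Oct 16, 1998, so the next rule applies.
Among Fontaine and Achebe, by date of commission (later first): Fontaine (2006-08-22) before Achebe (2002-01-04).
So Ibarra takes precedence.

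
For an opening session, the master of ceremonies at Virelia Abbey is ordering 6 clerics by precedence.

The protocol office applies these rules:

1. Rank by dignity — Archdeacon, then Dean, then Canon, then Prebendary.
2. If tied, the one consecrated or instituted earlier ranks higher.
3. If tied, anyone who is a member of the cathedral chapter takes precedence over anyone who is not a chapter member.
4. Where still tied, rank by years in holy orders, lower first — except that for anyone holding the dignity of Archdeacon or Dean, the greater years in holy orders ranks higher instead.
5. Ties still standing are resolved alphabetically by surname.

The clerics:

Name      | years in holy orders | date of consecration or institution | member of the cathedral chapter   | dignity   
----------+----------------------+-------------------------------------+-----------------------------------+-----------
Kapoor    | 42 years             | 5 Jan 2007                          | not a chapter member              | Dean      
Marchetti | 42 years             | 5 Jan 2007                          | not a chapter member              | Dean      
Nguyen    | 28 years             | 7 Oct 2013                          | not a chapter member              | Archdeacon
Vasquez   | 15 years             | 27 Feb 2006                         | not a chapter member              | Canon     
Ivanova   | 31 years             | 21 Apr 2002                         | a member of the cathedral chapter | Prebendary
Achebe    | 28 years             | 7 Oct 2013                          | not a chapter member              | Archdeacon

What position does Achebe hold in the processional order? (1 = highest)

By dignity: Achebe and Nguyen (Archdeacon); then Kapoor and Marchetti (Dean); then Vasquez (Canon); then Ivanova (Prebendary).
Achebe and Nguyen both have date of consecration or institution 7 Oct 2013, so the next rule applies.
Achebe and Nguyen are each not a chapter member, so the next rule applies.
Achebe and Nguyen both have years in holy orders 28 years, so the next rule applies.
Among Achebe and Nguyen, alphabetically by surname: Achebe before Nguyen.
Kapoor and Marchetti both have date of consecration or institution 5 Jan 2007, so the next rule applies.
Kapoor and Marchetti are each not a chapter member, so the next rule applies.
Kapoor and Marchetti both have years in holy orders 42 years, so the next rule applies.
Among Kapoor and Marchetti, alphabetically by surname: Kapoor before Marchetti.
Order: Achebe, Nguyen, Kapoor, Marchetti, Vasquez, Ivanova. So position 1.

1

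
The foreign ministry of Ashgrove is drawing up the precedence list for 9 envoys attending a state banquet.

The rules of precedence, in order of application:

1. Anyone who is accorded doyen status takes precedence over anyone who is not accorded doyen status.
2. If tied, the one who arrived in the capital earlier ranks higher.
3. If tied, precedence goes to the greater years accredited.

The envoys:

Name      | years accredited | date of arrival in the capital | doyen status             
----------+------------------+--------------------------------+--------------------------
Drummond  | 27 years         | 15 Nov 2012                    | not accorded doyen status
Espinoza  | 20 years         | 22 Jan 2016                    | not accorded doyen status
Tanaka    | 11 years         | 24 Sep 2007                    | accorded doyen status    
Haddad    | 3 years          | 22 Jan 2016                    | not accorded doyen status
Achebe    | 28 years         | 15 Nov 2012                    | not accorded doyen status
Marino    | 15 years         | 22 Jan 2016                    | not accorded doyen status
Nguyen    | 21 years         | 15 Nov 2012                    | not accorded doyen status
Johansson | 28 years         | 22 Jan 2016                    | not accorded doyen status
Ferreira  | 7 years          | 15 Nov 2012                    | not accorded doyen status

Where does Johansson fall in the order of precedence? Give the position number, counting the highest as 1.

By the first rule: Tanaka (accorded doyen status); then Achebe, Drummond, Nguyen, Ferreira, Johansson, Espinoza, Marino and Haddad (each not accorded doyen status).
Among Achebe, Drummond, Nguyen, Ferreira, Johansson, Espinoza, Marino and Haddad, by date of arrival in the capital (earlier first): Achebe, Drummond, Nguyen and Ferreira (15 Nov 2012) before Johansson, Espinoza, Marino and Haddad (22 Jan 2016).
Among Achebe, Drummond, Nguyen and Ferreira, by years accredited (higher first): Achebe (28 years) before Drummond (27 years) before Nguyen (21 years) before Ferreira (7 years).
Among Johansson, Espinoza, Marino and Haddad, by years accredited (higher first): Johansson (28 years) before Espinoza (20 years) before Marino (15 years) before Haddad (3 years).
Order: Tanaka, Achebe, Drummond, Nguyen, Ferreira, Johansson, Espinoza, Marino, Haddad. So position 6.

6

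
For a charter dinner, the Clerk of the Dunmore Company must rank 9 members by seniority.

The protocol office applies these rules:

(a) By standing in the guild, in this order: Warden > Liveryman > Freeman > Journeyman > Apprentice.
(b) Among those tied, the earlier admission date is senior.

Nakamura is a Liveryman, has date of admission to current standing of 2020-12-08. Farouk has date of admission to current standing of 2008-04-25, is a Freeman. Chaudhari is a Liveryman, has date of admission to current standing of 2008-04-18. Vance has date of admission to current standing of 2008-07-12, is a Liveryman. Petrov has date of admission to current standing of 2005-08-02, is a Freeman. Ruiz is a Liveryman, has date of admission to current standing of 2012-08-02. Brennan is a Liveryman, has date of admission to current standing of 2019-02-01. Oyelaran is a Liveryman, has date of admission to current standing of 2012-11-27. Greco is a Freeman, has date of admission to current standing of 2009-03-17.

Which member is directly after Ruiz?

By standing in the guild: Chaudhari, Vance, Ruiz, Oyelaran, Brennan and Nakamura (Liveryman); then Petrov, Farouk and Greco (Freeman).
Among Chaudhari, Vance, Ruiz, Oyelaran, Brennan and Nakamura, by date of admission to current standing (earlier first): Chaudhari (2008-04-18) before Vance (2008-07-12) before Ruiz (2012-08-02) before Oyelaran (2012-11-27) before Brennan (2019-02-01) before Nakamura (2020-12-08).
Among Petrov, Farouk and Greco, by date of admission to current standing (earlier first): Petrov (2005-08-02) before Farouk (2008-04-25) before Greco (2009-03-17).
Order: Chaudhari, Vance, Ruiz, Oyelaran, Brennan, Nakamura, Petrov, Farouk, Greco.

Oyelaran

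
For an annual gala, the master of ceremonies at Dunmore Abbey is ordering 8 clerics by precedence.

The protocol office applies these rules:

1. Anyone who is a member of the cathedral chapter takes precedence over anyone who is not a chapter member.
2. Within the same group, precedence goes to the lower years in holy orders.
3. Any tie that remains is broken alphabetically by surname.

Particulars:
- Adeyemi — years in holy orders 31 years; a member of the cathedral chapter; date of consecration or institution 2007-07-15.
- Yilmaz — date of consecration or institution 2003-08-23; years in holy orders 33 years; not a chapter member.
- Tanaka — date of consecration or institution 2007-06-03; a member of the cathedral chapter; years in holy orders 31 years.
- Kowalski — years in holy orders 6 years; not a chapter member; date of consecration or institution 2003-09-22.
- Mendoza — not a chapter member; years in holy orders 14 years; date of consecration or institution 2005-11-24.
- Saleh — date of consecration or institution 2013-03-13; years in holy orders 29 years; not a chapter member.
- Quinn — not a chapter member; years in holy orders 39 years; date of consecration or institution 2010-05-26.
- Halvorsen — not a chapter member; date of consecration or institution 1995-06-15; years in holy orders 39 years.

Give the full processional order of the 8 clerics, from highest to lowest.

Adeyemi, Tanaka, Kowalski, Mendoza, Saleh, Yilmaz, Halvorsen, Quinn

By the first rule: Adeyemi and Tanaka (both a member of the cathedral chapter); then Kowalski, Mendoza, Saleh, Yilmaz, Halvorsen and Quinn (each not a chapter member).
Adeyemi and Tanaka both have years in holy orders 31 years, so the next rule applies.
Among Adeyemi and Tanaka, alphabetically by surname: Adeyemi before Tanaka.
Among Kowalski, Mendoza, Saleh, Yilmaz, Halvorsen and Quinn, by years in holy orders (lower first): Kowalski (6 years) before Mendoza (14 years) before Saleh (29 years) before Yilmaz (33 years) before Halvorsen and Quinn (39 years).
Among Halvorsen and Quinn, alphabetically by surname: Halvorsen before Quinn.
Full order: Adeyemi, Tanaka, Kowalski, Mendoza, Saleh, Yilmaz, Halvorsen, Quinn.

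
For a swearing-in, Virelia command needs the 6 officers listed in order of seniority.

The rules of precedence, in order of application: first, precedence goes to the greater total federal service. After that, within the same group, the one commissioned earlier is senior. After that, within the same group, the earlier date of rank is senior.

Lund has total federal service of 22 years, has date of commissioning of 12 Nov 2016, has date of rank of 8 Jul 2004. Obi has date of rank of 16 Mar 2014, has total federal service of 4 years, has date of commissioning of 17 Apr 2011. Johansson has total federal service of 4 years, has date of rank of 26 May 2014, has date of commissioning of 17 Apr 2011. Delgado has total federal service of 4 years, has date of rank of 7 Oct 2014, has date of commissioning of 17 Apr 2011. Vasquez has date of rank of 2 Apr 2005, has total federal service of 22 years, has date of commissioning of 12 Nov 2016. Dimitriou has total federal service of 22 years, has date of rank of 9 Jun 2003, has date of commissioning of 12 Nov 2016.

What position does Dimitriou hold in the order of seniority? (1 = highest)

1

By total federal service (higher first): Dimitriou, Lund and Vasquez (each 22 years); then Obi, Johansson and Delgado (each 4 years).
Dimitriou, Lund and Vasquez all have date of commissioning 12 Nov 2016, so the next rule applies.
Among Dimitriou, Lund and Vasquez, by date of rank (earlier first): Dimitriou (9 Jun 2003) before Lund (8 Jul 2004) before Vasquez (2 Apr 2005).
Obi, Johansson and Delgado all have date of commissioning 17 Apr 2011, so the next rule applies.
Among Obi, Johansson and Delgado, by date of rank (earlier first): Obi (16 Mar 2014) before Johansson (26 May 2014) before Delgado (7 Oct 2014).
Order: Dimitriou, Lund, Vasquez, Obi, Johansson, Delgado. So position 1.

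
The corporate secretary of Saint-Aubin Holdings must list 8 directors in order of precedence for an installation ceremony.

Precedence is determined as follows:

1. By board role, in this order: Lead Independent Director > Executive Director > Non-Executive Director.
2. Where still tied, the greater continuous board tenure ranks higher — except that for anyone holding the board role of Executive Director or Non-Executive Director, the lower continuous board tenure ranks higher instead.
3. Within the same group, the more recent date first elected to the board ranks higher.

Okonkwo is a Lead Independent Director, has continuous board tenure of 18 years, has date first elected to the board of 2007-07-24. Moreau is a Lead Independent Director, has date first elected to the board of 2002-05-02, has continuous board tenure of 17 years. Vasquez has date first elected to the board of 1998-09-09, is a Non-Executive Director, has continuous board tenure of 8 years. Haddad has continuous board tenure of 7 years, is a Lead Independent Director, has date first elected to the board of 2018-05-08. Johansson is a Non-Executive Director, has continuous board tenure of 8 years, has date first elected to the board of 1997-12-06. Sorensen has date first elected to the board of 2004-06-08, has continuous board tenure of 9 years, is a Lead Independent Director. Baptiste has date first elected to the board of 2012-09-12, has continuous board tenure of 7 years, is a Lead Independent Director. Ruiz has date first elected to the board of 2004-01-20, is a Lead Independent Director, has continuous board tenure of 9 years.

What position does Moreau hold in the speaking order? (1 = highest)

2

By board role: Okonkwo, Moreau, Sorensen, Ruiz, Haddad and Baptiste (Lead Independent Director); then Vasquez and Johansson (Non-Executive Director).
Among Okonkwo, Moreau, Sorensen, Ruiz, Haddad and Baptiste, by continuous board tenure (higher first): Okonkwo (18 years) before Moreau (17 years) before Sorensen and Ruiz (9 years) before Haddad and Baptiste (7 years).
Among Sorensen and Ruiz, by date first elected to the board (later first): Sorensen (2004-06-08) before Ruiz (2004-01-20).
Among Haddad and Baptiste, by date first elected to the board (later first): Haddad (2018-05-08) before Baptiste (2012-09-12).
Vasquez and Johansson both have continuous board tenure 8 years, so the next rule applies.
Among Vasquez and Johansson, by date first elected to the board (later first): Vasquez (1998-09-09) before Johansson (1997-12-06).
Order: Okonkwo, Moreau, Sorensen, Ruiz, Haddad, Baptiste, Vasquez, Johansson. So position 2.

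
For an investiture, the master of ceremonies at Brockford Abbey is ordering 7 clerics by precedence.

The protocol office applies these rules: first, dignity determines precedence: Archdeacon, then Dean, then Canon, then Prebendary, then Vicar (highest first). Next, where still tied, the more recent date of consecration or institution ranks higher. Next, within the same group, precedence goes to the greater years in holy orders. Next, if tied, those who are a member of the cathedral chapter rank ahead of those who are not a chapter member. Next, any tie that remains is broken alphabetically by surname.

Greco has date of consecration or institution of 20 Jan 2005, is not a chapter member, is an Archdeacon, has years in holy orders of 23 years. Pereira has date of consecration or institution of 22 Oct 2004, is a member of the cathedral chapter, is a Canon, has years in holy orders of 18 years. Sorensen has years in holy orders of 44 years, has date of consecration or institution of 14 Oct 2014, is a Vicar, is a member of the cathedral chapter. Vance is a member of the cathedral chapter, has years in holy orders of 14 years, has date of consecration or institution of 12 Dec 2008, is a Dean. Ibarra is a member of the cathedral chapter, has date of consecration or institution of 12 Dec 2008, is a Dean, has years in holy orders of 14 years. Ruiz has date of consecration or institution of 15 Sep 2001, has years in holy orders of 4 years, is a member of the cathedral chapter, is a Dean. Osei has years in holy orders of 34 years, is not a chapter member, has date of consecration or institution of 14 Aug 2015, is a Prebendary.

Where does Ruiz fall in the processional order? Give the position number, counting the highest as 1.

By dignity: Greco (Archdeacon); then Ibarra, Vance and Ruiz (Dean); then Pereira (Canon); then Osei (Prebendary); then Sorensen (Vicar).
Among Ibarra, Vance and Ruiz, by date of consecration or institution (later first): Ibarra and Vance (12 Dec 2008) before Ruiz (15 Sep 2001).
Ibarra and Vance both have years in holy orders 14 years, so the next rule applies.
Ibarra and Vance are each a member of the cathedral chapter, so the next rule applies.
Among Ibarra and Vance, alphabetically by surname: Ibarra before Vance.
Order: Greco, Ibarra, Vance, Ruiz, Pereira, Osei, Sorensen. So position 4.

4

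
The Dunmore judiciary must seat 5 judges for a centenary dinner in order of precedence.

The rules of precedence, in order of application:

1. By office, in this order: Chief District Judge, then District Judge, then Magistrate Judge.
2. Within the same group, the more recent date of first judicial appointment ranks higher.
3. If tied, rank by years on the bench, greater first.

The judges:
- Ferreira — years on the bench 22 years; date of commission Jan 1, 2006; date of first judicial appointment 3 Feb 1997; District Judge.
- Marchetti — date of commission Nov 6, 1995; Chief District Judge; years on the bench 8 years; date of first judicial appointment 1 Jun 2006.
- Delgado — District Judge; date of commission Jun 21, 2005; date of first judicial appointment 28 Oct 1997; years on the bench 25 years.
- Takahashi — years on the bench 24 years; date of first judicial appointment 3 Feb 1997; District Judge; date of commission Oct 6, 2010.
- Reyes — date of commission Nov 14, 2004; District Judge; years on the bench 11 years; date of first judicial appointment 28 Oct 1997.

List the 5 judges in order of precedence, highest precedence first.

Marchetti, Delgado, Reyes, Takahashi, Ferreira

By office: Marchetti (Chief District Judge); then Delgado, Reyes, Takahashi and Ferreira (District Judge).
Among Delgado, Reyes, Takahashi and Ferreira, by date of first judicial appointment (later first): Delgado and Reyes (28 Oct 1997) before Takahashi and Ferreira (3 Feb 1997).
Among Delgado and Reyes, by years on the bench (higher first): Delgado (25 years) before Reyes (11 years).
Among Takahashi and Ferreira, by years on the bench (higher first): Takahashi (24 years) before Ferreira (22 years).
Full order: Marchetti, Delgado, Reyes, Takahashi, Ferreira.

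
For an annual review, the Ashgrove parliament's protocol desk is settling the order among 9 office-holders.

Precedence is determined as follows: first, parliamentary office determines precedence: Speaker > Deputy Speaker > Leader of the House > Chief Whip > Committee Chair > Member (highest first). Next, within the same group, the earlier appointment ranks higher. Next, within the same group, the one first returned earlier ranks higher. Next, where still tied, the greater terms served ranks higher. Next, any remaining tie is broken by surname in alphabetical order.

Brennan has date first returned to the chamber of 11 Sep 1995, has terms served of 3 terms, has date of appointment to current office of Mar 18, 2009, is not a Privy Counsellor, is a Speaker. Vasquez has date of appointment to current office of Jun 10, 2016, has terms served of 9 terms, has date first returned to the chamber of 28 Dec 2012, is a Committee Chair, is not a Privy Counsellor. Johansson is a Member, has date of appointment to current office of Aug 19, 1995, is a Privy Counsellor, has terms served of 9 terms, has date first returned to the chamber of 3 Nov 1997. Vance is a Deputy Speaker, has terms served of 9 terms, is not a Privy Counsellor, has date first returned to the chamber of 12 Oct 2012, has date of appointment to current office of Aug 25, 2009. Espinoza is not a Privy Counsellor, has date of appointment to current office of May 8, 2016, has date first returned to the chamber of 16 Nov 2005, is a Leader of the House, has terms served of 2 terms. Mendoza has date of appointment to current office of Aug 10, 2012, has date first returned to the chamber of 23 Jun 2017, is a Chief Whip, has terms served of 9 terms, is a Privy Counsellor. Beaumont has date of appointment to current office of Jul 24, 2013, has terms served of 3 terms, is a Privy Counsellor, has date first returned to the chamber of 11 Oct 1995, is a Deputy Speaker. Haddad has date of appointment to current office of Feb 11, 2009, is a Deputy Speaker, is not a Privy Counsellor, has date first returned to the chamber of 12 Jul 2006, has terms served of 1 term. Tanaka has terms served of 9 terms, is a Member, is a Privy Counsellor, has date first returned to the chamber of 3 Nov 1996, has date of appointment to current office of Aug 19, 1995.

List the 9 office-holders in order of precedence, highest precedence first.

By parliamentary office: Brennan (Speaker); then Haddad, Vance and Beaumont (Deputy Speaker); then Espinoza (Leader of the House); then Mendoza (Chief Whip); then Vasquez (Committee Chair); then Tanaka and Johansson (Member).
Among Haddad, Vance and Beaumont, by date of appointment to current office (earlier first): Haddad (Feb 11, 2009) before Vance (Aug 25, 2009) before Beaumont (Jul 24, 2013).
Tanaka and Johansson both have date of appointment to current office Aug 19, 1995, so the next rule applies.
Among Tanaka and Johansson, by date first returned to the chamber (earlier first): Tanaka (3 Nov 1996) before Johansson (3 Nov 1997).
Full order: Brennan, Haddad, Vance, Beaumont, Espinoza, Mendoza, Vasquez, Tanaka, Johansson.

Brennan, Haddad, Vance, Beaumont, Espinoza, Mendoza, Vasquez, Tanaka, Johansson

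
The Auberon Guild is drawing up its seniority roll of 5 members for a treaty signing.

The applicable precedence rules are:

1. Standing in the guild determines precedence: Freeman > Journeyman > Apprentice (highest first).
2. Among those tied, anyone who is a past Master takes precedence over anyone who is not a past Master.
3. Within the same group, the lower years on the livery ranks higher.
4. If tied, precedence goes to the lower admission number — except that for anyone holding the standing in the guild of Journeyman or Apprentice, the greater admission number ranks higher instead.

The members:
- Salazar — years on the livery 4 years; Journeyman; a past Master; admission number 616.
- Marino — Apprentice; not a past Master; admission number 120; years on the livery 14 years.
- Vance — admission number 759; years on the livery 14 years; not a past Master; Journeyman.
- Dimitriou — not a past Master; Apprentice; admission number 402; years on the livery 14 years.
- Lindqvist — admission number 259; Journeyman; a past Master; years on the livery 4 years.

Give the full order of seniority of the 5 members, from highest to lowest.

Salazar, Lindqvist, Vance, Dimitriou, Marino

By standing in the guild: Salazar, Lindqvist and Vance (Journeyman); then Dimitriou and Marino (Apprentice).
Among Salazar, Lindqvist and Vance, a past Master before not a past Master: Salazar and Lindqvist (a past Master) before Vance (not a past Master).
Salazar and Lindqvist both have years on the livery 4 years, so the next rule applies.
Among Salazar and Lindqvist, by admission number (higher first) (reversed rule for this group): Salazar (616) before Lindqvist (259).
Dimitriou and Marino are each not a past Master, so the next rule applies.
Dimitriou and Marino both have years on the livery 14 years, so the next rule applies.
Among Dimitriou and Marino, by admission number (higher first) (reversed rule for this group): Dimitriou (402) before Marino (120).
Full order: Salazar, Lindqvist, Vance, Dimitriou, Marino.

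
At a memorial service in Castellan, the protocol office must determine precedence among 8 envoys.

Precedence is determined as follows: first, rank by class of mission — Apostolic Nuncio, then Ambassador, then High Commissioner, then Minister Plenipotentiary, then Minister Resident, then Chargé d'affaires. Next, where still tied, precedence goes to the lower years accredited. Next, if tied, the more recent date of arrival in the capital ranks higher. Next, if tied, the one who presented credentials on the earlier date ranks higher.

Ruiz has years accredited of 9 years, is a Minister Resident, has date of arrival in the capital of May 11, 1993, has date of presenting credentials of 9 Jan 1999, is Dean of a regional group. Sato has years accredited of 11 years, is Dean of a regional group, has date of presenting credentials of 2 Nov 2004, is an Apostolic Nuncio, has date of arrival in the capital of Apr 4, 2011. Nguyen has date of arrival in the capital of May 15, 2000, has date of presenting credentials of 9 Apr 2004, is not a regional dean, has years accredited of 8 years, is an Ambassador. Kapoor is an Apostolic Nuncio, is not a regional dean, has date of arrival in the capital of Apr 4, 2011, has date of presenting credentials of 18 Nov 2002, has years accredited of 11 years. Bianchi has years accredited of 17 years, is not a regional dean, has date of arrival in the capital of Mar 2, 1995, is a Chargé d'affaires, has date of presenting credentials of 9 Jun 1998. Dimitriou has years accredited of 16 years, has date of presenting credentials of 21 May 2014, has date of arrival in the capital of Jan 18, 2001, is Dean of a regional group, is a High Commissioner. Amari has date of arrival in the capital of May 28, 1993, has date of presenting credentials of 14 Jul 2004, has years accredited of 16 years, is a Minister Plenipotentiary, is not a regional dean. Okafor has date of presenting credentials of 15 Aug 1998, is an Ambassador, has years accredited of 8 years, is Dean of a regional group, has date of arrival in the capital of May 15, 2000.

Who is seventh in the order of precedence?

Ruiz

By class of mission: Kapoor and Sato (Apostolic Nuncio); then Okafor and Nguyen (Ambassador); then Dimitriou (High Commissioner); then Amari (Minister Plenipotentiary); then Ruiz (Minister Resident); then Bianchi (Chargé d'affaires).
Kapoor and Sato both have years accredited 11 years, so the next rule applies.
Kapoor and Sato both have date of arrival in the capital Apr 4, 2011, so the next rule applies.
Among Kapoor and Sato, by date of presenting credentials (earlier first): Kapoor (18 Nov 2002) before Sato (2 Nov 2004).
Okafor and Nguyen both have years accredited 8 years, so the next rule applies.
Okafor and Nguyen both have date of arrival in the capital May 15, 2000, so the next rule applies.
Among Okafor and Nguyen, by date of presenting credentials (earlier first): Okafor (15 Aug 1998) before Nguyen (9 Apr 2004).
Order: Kapoor, Sato, Okafor, Nguyen, Dimitriou, Amari, Ruiz, Bianchi.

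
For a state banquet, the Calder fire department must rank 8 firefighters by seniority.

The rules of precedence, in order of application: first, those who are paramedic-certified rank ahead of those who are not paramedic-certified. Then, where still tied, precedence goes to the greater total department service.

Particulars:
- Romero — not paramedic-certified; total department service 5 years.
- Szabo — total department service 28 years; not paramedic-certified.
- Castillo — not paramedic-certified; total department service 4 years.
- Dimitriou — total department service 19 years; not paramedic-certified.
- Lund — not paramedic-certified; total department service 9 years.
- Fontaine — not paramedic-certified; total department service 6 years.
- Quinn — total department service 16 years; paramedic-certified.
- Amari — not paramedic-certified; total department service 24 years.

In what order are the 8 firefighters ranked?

Quinn, Szabo, Amari, Dimitriou, Lund, Fontaine, Romero, Castillo

By the first rule: Quinn (paramedic-certified); then Szabo, Amari, Dimitriou, Lund, Fontaine, Romero and Castillo (each not paramedic-certified).
Among Szabo, Amari, Dimitriou, Lund, Fontaine, Romero and Castillo, by total department service (higher first): Szabo (28 years) before Amari (24 years) before Dimitriou (19 years) before Lund (9 years) before Fontaine (6 years) before Romero (5 years) before Castillo (4 years).
Full order: Quinn, Szabo, Amari, Dimitriou, Lund, Fontaine, Romero, Castillo.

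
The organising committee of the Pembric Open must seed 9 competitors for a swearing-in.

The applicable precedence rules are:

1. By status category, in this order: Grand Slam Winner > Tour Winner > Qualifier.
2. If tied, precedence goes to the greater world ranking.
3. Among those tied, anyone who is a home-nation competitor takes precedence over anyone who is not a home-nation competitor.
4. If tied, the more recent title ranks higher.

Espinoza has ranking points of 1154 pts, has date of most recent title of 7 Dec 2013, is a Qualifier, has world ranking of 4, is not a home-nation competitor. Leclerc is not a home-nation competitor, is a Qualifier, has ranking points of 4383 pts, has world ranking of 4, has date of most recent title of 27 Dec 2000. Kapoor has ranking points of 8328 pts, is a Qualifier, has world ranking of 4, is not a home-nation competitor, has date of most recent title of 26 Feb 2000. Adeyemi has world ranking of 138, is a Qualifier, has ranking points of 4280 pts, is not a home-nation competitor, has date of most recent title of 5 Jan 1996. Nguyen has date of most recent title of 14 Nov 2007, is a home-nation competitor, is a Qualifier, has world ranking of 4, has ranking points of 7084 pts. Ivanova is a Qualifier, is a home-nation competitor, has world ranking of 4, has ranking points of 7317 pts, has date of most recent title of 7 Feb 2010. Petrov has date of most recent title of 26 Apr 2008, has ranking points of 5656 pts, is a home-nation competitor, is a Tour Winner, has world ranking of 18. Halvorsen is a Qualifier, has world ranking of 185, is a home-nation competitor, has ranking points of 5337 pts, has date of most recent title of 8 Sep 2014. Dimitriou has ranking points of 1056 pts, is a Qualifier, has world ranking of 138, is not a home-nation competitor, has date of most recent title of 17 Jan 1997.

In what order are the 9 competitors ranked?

Petrov, Halvorsen, Dimitriou, Adeyemi, Ivanova, Nguyen, Espinoza, Leclerc, Kapoor

By status category: Petrov (Tour Winner); then Halvorsen, Dimitriou, Adeyemi, Ivanova, Nguyen, Espinoza, Leclerc and Kapoor (Qualifier).
Among Halvorsen, Dimitriou, Adeyemi, Ivanova, Nguyen, Espinoza, Leclerc and Kapoor, by world ranking (higher first): Halvorsen (185) before Dimitriou and Adeyemi (138) before Ivanova, Nguyen, Espinoza, Leclerc and Kapoor (4).
Dimitriou and Adeyemi are each not a home-nation competitor, so the next rule applies.
Among Dimitriou and Adeyemi, by date of most recent title (later first): Dimitriou (17 Jan 1997) before Adeyemi (5 Jan 1996).
Among Ivanova, Nguyen, Espinoza, Leclerc and Kapoor, a home-nation competitor before not a home-nation competitor: Ivanova and Nguyen (a home-nation competitor) before Espinoza, Leclerc and Kapoor (not a home-nation competitor).
Among Ivanova and Nguyen, by date of most recent title (later first): Ivanova (7 Feb 2010) before Nguyen (14 Nov 2007).
Among Espinoza, Leclerc and Kapoor, by date of most recent title (later first): Espinoza (7 Dec 2013) before Leclerc (27 Dec 2000) before Kapoor (26 Feb 2000).
Full order: Petrov, Halvorsen, Dimitriou, Adeyemi, Ivanova, Nguyen, Espinoza, Leclerc, Kapoor.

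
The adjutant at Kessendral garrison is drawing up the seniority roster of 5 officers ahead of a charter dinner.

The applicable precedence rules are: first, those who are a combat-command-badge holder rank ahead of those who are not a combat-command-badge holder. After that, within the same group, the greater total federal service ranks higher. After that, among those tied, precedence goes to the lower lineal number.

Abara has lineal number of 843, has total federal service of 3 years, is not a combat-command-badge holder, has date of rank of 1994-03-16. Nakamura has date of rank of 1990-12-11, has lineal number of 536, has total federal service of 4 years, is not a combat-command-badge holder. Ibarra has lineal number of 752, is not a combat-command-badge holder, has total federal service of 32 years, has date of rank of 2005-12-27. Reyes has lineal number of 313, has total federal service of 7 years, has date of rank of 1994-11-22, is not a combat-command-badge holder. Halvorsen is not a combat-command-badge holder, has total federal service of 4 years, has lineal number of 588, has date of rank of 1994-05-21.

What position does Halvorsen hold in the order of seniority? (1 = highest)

By the first rule: Ibarra, Reyes, Nakamura, Halvorsen and Abara (each not a combat-command-badge holder).
Among Ibarra, Reyes, Nakamura, Halvorsen and Abara, by total federal service (higher first): Ibarra (32 years) before Reyes (7 years) before Nakamura and Halvorsen (4 years) before Abara (3 years).
Among Nakamura and Halvorsen, by lineal number (lower first): Nakamura (536) before Halvorsen (588).
Order: Ibarra, Reyes, Nakamura, Halvorsen, Abara. So position 4.

4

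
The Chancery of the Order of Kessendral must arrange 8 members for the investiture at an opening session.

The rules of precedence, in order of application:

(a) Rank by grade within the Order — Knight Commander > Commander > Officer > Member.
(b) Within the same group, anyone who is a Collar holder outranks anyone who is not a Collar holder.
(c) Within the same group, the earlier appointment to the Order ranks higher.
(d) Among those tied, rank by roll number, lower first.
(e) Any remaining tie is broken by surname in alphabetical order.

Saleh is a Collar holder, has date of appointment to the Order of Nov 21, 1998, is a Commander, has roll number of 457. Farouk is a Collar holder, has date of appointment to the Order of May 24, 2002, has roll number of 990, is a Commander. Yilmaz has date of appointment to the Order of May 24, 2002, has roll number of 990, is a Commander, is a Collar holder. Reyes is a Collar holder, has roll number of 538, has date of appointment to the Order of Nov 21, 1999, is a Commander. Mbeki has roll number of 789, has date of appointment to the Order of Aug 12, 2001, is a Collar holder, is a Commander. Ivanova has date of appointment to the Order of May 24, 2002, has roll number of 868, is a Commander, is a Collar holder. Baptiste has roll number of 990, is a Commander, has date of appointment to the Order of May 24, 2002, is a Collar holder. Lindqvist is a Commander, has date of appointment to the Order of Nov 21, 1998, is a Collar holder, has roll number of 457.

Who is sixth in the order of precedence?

Baptiste

By grade within the Order: Lindqvist, Saleh, Reyes, Mbeki, Ivanova, Baptiste, Farouk and Yilmaz (Commander).
Lindqvist, Saleh, Reyes, Mbeki, Ivanova, Baptiste, Farouk and Yilmaz are each a Collar holder, so the next rule applies.
Among Lindqvist, Saleh, Reyes, Mbeki, Ivanova, Baptiste, Farouk and Yilmaz, by date of appointment to the Order (earlier first): Lindqvist and Saleh (Nov 21, 1998) before Reyes (Nov 21, 1999) before Mbeki (Aug 12, 2001) before Ivanova, Baptiste, Farouk and Yilmaz (May 24, 2002).
Lindqvist and Saleh both have roll number 457, so the next rule applies.
Among Lindqvist and Saleh, alphabetically by surname: Lindqvist before Saleh.
Among Ivanova, Baptiste, Farouk and Yilmaz, by roll number (lower first): Ivanova (868) before Baptiste, Farouk and Yilmaz (990).
Among Baptiste, Farouk and Yilmaz, alphabetically by surname: Baptiste before Farouk before Yilmaz.
Order: Lindqvist, Saleh, Reyes, Mbeki, Ivanova, Baptiste, Farouk, Yilmaz.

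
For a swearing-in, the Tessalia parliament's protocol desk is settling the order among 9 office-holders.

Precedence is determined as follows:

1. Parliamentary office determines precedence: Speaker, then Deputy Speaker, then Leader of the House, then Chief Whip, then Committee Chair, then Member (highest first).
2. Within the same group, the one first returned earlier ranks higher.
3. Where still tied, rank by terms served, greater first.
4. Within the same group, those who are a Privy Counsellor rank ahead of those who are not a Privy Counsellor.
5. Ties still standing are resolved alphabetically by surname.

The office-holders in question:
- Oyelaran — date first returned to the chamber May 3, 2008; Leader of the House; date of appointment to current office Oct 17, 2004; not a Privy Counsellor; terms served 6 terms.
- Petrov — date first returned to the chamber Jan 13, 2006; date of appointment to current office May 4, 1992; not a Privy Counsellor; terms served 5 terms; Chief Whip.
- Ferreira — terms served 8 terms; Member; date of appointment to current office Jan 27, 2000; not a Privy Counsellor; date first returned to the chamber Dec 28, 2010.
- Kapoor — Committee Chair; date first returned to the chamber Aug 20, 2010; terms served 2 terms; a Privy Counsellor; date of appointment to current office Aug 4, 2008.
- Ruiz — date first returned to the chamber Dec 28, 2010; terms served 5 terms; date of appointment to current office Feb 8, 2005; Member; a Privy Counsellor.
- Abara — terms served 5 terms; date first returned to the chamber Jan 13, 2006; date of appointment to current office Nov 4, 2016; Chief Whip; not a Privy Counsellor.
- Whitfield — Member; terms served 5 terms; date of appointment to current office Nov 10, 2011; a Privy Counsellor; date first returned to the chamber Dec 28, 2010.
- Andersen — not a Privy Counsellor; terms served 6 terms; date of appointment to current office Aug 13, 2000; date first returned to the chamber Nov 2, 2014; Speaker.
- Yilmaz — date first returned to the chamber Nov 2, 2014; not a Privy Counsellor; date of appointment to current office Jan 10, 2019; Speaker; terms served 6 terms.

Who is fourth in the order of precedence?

By parliamentary office: Andersen and Yilmaz (Speaker); then Oyelaran (Leader of the House); then Abara and Petrov (Chief Whip); then Kapoor (Committee Chair); then Ferreira, Ruiz and Whitfield (Member).
Andersen and Yilmaz both have date first returned to the chamber Nov 2, 2014, so the next rule applies.
Andersen and Yilmaz both have terms served 6 terms, so the next rule applies.
Andersen and Yilmaz are each not a Privy Counsellor, so the next rule applies.
Among Andersen and Yilmaz, alphabetically by surname: Andersen before Yilmaz.
Abara and Petrov both have date first returned to the chamber Jan 13, 2006, so the next rule applies.
Abara and Petrov both have terms served 5 terms, so the next rule applies.
Abara and Petrov are each not a Privy Counsellor, so the next rule applies.
Among Abara and Petrov, alphabetically by surname: Abara before Petrov.
Ferreira, Ruiz and Whitfield all have date first returned to the chamber Dec 28, 2010, so the next rule applies.
Among Ferreira, Ruiz and Whitfield, by terms served (higher first): Ferreira (8 terms) before Ruiz and Whitfield (5 terms).
Ruiz and Whitfield are each a Privy Counsellor, so the next rule applies.
Among Ruiz and Whitfield, alphabetically by surname: Ruiz before Whitfield.
Order: Andersen, Yilmaz, Oyelaran, Abara, Petrov, Kapoor, Ferreira, Ruiz, Whitfield.

Abara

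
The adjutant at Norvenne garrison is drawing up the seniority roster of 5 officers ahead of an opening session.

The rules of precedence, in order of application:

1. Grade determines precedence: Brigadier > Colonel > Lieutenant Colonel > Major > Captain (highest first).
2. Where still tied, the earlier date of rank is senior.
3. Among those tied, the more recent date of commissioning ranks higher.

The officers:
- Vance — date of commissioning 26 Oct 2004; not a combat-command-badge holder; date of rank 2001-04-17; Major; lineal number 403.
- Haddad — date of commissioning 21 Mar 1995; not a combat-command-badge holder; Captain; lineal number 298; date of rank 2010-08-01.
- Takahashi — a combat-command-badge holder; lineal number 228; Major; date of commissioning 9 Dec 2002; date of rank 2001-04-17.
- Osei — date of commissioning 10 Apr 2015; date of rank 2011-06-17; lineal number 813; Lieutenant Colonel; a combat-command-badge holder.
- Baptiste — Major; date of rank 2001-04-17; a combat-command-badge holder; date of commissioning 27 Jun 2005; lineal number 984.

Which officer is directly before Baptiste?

Osei

By grade: Osei (Lieutenant Colonel); then Baptiste, Vance and Takahashi (Major); then Haddad (Captain).
Baptiste, Vance and Takahashi all have date of rank 2001-04-17, so the next rule applies.
Among Baptiste, Vance and Takahashi, by date of commissioning (later first): Baptiste (27 Jun 2005) before Vance (26 Oct 2004) before Takahashi (9 Dec 2002).
Order: Osei, Baptiste, Vance, Takahashi, Haddad.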